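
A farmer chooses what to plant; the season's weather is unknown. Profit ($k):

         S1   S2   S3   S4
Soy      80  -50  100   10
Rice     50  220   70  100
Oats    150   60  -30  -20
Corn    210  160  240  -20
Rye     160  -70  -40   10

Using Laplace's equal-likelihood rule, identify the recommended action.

Row averages: Soy=35, Rice=110, Oats=40, Corn=147.5, Rye=15
Highest average = 147.5 → Corn.

Corn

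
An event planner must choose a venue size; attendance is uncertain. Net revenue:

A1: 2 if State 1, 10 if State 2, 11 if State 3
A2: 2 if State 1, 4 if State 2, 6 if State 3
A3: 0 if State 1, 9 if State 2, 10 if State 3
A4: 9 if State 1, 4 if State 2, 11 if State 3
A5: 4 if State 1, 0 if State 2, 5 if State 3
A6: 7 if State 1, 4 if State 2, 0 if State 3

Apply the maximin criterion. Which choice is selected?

A4

Row minima: A1=2, A2=2, A3=0, A4=4, A5=0, A6=0
Best worst-case = 4 → A4.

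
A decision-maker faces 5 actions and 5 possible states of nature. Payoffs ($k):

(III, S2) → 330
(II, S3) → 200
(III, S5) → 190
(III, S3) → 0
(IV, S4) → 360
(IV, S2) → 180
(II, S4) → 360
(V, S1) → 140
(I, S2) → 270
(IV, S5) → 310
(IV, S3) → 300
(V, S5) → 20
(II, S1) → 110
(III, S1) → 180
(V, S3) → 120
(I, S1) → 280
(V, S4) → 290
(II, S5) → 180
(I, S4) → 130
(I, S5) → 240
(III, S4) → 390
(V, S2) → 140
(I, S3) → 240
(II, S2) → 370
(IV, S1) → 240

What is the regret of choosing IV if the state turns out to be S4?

30

Best payoff under S4 is 390.
Regret = 390 − 360 = 30.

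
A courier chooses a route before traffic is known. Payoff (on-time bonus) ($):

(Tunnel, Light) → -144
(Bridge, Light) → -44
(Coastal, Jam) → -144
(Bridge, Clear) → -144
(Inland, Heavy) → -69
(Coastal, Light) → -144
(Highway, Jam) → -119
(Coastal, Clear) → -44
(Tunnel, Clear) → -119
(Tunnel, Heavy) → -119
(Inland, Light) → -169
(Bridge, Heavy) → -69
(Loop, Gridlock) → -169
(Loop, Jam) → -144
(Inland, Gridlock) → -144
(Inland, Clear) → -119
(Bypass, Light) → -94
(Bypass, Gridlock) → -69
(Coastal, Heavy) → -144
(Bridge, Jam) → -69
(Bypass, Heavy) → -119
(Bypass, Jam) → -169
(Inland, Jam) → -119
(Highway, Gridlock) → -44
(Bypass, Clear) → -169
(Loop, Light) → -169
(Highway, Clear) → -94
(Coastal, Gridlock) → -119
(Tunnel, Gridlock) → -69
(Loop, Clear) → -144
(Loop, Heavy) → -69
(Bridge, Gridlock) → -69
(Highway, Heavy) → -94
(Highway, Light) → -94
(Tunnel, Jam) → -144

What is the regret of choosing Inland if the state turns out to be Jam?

Best payoff under Jam is -69.
Regret = -69 − (-119) = 50.

50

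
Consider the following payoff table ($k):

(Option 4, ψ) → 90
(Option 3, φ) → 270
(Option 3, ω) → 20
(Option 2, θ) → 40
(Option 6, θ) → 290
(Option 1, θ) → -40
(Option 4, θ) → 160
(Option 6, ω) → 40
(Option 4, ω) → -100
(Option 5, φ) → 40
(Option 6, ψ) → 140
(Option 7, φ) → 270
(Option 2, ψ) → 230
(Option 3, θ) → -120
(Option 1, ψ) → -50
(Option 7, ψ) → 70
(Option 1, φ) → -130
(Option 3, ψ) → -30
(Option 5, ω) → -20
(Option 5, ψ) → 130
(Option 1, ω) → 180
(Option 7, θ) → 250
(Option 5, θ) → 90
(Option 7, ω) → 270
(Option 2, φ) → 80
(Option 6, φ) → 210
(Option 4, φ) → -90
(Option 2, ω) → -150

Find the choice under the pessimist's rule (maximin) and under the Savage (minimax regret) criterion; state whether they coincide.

maximin → Option 7; minimax regret → Option 7 (agree)

Row minima: Option 1=-130, Option 2=-150, Option 3=-120, Option 4=-100, Option 5=-20, Option 6=40, Option 7=70
Best worst-case = 70 → Option 7.
Column bests: θ=290, φ=270, ψ=230, ω=270.
Option 1 regrets: 330, 400, 280, 90 → max 400
Option 2 regrets: 250, 190, 0, 420 → max 420
Option 3 regrets: 410, 0, 260, 250 → max 410
Option 4 regrets: 130, 360, 140, 370 → max 370
Option 5 regrets: 200, 230, 100, 290 → max 290
Option 6 regrets: 0, 60, 90, 230 → max 230
Option 7 regrets: 40, 0, 160, 0 → max 160
Smallest max regret = 160 → Option 7.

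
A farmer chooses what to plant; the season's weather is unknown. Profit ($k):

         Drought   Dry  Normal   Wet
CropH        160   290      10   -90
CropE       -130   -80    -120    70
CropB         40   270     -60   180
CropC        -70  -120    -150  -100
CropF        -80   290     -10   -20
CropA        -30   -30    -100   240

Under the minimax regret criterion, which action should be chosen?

Column bests: Drought=160, Dry=290, Normal=10, Wet=240.
CropH regrets: 0, 0, 0, 330 → max 330
CropE regrets: 290, 370, 130, 170 → max 370
CropB regrets: 120, 20, 70, 60 → max 120
CropC regrets: 230, 410, 160, 340 → max 410
CropF regrets: 240, 0, 20, 260 → max 260
CropA regrets: 190, 320, 110, 0 → max 320
Smallest max regret = 120 → CropB.

CropB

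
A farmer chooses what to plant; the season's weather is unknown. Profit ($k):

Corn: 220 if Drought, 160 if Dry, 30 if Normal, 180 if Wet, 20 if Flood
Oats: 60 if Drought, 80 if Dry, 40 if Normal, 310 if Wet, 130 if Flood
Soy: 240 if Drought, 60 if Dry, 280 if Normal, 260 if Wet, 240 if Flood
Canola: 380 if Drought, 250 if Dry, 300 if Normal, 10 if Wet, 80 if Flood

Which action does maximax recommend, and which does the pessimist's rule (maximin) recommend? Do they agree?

Row maxima: Corn=220, Oats=310, Soy=280, Canola=380
Best best-case = 380 → Canola.
Row minima: Corn=20, Oats=40, Soy=60, Canola=10
Best worst-case = 60 → Soy.

maximax → Canola; maximin → Soy (disagree)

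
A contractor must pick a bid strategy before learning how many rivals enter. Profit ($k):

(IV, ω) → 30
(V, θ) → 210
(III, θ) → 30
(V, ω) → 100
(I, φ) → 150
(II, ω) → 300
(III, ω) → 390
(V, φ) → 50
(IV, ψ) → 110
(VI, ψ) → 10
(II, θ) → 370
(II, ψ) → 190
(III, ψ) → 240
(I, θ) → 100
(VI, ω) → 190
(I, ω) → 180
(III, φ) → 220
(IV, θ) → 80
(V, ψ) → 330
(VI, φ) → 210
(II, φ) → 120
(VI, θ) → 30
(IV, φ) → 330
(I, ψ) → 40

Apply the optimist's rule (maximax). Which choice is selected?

Row maxima: I=180, II=370, III=390, IV=330, V=330, VI=210
Best best-case = 390 → III.

III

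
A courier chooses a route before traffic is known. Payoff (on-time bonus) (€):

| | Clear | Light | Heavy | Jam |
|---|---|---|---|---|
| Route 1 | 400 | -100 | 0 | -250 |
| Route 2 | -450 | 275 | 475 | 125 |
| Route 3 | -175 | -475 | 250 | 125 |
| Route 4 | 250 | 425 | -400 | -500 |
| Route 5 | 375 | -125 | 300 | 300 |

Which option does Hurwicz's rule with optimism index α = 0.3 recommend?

Route 1: 0.3·400 + 0.7·(-250) = -55
Route 2: 0.3·475 + 0.7·(-450) = -172.5
Route 3: 0.3·250 + 0.7·(-475) = -257.5
Route 4: 0.3·425 + 0.7·(-500) = -222.5
Route 5: 0.3·375 + 0.7·(-125) = 25
Highest Hurwicz score = 25 → Route 5.

Route 5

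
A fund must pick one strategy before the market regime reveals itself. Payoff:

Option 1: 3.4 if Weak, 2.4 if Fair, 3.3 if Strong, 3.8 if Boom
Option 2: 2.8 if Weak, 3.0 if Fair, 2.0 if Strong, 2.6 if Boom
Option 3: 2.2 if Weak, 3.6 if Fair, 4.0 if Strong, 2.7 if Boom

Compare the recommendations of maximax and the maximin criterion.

maximax → Option 3; maximin → Option 1 (disagree)

Row maxima: Option 1=3.8, Option 2=3.0, Option 3=4.0
Best best-case = 4.0 → Option 3.
Row minima: Option 1=2.4, Option 2=2.0, Option 3=2.2
Best worst-case = 2.4 → Option 1.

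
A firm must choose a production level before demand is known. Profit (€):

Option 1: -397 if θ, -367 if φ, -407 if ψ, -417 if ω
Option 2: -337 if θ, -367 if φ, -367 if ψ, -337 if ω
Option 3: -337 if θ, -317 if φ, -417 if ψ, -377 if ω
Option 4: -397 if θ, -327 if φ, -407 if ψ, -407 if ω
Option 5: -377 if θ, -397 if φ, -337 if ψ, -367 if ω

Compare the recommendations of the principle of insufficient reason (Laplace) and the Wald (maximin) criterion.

laplace → Option 2; maximin → Option 2 (agree)

Row averages: Option 1=-397, Option 2=-352, Option 3=-362, Option 4=-384.5, Option 5=-369.5
Highest average = -352 → Option 2.
Row minima: Option 1=-417, Option 2=-367, Option 3=-417, Option 4=-407, Option 5=-397
Best worst-case = -367 → Option 2.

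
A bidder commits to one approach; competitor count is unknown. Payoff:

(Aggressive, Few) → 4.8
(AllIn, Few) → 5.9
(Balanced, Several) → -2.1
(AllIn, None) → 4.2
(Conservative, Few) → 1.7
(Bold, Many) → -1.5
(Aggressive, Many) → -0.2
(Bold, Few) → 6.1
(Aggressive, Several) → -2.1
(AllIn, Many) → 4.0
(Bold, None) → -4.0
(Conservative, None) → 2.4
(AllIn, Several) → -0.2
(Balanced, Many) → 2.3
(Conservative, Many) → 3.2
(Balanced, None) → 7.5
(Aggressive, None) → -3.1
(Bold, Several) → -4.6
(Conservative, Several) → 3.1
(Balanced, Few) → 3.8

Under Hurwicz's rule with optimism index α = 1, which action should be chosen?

Conservative: 1·3.2 + 0·1.7 = 3.2
Balanced: 1·7.5 + 0·(-2.1) = 7.5
Aggressive: 1·4.8 + 0·(-3.1) = 4.8
Bold: 1·6.1 + 0·(-4.6) = 6.1
AllIn: 1·5.9 + 0·(-0.2) = 5.9
Highest Hurwicz score = 7.5 → Balanced.

Balanced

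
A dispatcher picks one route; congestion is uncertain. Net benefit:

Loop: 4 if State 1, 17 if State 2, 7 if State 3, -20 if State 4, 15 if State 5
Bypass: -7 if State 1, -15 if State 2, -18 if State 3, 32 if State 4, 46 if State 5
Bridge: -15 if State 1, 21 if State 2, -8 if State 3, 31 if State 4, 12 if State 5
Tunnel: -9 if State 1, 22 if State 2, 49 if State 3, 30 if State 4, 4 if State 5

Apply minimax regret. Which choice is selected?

Column bests: State 1=4, State 2=22, State 3=49, State 4=32, State 5=46.
Loop regrets: 0, 5, 42, 52, 31 → max 52
Bypass regrets: 11, 37, 67, 0, 0 → max 67
Bridge regrets: 19, 1, 57, 1, 34 → max 57
Tunnel regrets: 13, 0, 0, 2, 42 → max 42
Smallest max regret = 42 → Tunnel.

Tunnel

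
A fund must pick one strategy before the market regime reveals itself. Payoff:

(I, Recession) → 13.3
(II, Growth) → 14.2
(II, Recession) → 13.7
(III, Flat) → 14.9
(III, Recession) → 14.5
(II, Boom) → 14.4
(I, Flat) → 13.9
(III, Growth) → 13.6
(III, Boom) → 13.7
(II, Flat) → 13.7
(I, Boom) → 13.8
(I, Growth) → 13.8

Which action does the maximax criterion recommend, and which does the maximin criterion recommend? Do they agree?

Row maxima: I=13.9, II=14.4, III=14.9
Best best-case = 14.9 → III.
Row minima: I=13.3, II=13.7, III=13.6
Best worst-case = 13.7 → II.

maximax → III; maximin → II (disagree)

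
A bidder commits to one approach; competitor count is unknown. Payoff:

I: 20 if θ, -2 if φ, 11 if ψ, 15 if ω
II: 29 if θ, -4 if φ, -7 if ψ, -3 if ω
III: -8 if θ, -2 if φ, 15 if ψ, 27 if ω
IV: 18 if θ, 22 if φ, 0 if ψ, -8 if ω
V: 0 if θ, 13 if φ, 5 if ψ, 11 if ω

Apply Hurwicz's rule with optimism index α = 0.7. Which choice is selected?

I: 0.7·20 + 0.3·(-2) = 13.4
II: 0.7·29 + 0.3·(-7) = 18.2
III: 0.7·27 + 0.3·(-8) = 16.5
IV: 0.7·22 + 0.3·(-8) = 13
V: 0.7·13 + 0.3·0 = 9.1
Highest Hurwicz score = 18.2 → II.

II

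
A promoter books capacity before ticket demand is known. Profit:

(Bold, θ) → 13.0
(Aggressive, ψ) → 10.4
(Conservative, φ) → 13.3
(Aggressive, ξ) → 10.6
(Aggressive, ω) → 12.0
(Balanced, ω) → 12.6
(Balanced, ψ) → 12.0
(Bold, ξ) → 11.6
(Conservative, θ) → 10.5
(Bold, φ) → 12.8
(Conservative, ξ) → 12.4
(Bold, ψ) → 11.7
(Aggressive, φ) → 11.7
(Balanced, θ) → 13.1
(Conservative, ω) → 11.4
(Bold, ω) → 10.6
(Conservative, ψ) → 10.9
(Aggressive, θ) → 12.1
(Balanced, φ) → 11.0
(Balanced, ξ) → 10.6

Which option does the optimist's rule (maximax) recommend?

Row maxima: Conservative=13.3, Balanced=13.1, Aggressive=12.1, Bold=13.0
Best best-case = 13.3 → Conservative.

Conservative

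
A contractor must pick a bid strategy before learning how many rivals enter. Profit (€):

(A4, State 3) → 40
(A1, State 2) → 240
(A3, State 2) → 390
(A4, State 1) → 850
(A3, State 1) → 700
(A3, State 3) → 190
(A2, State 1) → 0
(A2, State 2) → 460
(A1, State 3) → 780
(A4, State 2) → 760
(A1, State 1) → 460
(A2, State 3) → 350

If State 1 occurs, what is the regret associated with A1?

390

Best payoff under State 1 is 850.
Regret = 850 − 460 = 390.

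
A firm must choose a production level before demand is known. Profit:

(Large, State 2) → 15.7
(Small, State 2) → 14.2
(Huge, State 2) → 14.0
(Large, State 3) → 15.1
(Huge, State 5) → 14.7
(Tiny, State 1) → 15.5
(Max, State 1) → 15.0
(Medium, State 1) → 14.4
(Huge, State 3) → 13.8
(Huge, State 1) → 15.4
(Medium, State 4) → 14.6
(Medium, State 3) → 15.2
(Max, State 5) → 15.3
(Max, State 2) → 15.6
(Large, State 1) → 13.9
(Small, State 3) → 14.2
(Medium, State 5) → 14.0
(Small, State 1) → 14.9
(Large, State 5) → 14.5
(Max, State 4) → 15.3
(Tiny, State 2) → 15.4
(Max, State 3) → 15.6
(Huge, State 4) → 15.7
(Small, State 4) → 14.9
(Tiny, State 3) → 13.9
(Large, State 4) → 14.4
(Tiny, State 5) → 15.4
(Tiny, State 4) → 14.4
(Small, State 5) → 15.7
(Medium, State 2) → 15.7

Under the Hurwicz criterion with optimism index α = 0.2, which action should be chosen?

Tiny: 0.2·15.5 + 0.8·13.9 = 14.22
Small: 0.2·15.7 + 0.8·14.2 = 14.5
Medium: 0.2·15.7 + 0.8·14.0 = 14.34
Large: 0.2·15.7 + 0.8·13.9 = 14.26
Huge: 0.2·15.7 + 0.8·13.8 = 14.18
Max: 0.2·15.6 + 0.8·15.0 = 15.12
Highest Hurwicz score = 15.12 → Max.

Max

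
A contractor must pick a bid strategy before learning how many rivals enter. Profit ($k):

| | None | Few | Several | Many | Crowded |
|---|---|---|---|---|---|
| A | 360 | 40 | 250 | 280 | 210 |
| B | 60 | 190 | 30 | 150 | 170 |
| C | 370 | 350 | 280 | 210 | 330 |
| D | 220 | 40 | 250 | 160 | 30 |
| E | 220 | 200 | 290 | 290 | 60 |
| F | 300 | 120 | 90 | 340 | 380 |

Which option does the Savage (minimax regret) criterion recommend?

Column bests: None=370, Few=350, Several=290, Many=340, Crowded=380.
A regrets: 10, 310, 40, 60, 170 → max 310
B regrets: 310, 160, 260, 190, 210 → max 310
C regrets: 0, 0, 10, 130, 50 → max 130
D regrets: 150, 310, 40, 180, 350 → max 350
E regrets: 150, 150, 0, 50, 320 → max 320
F regrets: 70, 230, 200, 0, 0 → max 230
Smallest max regret = 130 → C.

C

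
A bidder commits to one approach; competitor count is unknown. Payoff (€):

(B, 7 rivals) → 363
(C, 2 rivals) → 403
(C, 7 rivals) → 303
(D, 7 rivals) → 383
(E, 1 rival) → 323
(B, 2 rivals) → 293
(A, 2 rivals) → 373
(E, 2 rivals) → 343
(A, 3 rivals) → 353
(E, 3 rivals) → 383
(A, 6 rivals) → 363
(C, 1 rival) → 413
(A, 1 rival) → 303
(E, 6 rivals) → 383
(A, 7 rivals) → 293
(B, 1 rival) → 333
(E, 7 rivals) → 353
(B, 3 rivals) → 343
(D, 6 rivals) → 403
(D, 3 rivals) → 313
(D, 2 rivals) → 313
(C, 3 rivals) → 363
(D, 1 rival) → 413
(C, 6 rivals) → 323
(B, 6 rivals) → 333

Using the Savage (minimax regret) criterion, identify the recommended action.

Column bests: 1 rival=413, 2 rivals=403, 3 rivals=383, 6 rivals=403, 7 rivals=383.
A regrets: 110, 30, 30, 40, 90 → max 110
B regrets: 80, 110, 40, 70, 20 → max 110
C regrets: 0, 0, 20, 80, 80 → max 80
D regrets: 0, 90, 70, 0, 0 → max 90
E regrets: 90, 60, 0, 20, 30 → max 90
Smallest max regret = 80 → C.

C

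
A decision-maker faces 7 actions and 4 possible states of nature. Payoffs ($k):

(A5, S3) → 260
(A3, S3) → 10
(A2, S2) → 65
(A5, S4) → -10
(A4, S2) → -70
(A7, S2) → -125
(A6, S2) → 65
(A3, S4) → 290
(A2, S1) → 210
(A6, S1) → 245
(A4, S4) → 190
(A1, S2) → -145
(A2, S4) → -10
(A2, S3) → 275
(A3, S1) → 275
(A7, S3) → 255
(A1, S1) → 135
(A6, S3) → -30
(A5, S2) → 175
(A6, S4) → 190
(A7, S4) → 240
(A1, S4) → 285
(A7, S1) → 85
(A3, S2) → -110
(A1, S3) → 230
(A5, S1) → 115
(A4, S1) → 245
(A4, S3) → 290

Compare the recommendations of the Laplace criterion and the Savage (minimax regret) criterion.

laplace → A4; minimax regret → A4 (agree)

Row averages: A1=126.25, A2=135, A3=116.25, A4=163.75, A5=135, A6=117.5, A7=113.75
Highest average = 163.75 → A4.
Column bests: S1=275, S2=175, S3=290, S4=290.
A1 regrets: 140, 320, 60, 5 → max 320
A2 regrets: 65, 110, 15, 300 → max 300
A3 regrets: 0, 285, 280, 0 → max 285
A4 regrets: 30, 245, 0, 100 → max 245
A5 regrets: 160, 0, 30, 300 → max 300
A6 regrets: 30, 110, 320, 100 → max 320
A7 regrets: 190, 300, 35, 50 → max 300
Smallest max regret = 245 → A4.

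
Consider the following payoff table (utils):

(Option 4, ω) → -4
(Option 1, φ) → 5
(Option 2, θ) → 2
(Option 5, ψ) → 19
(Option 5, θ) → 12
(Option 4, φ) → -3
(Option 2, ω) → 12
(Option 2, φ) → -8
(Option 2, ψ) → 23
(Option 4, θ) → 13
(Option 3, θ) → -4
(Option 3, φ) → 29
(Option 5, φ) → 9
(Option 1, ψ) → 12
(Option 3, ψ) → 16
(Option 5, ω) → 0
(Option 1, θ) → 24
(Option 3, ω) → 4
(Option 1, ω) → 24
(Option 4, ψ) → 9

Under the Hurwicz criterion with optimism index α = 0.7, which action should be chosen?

Option 3

Option 1: 0.7·24 + 0.3·5 = 18.3
Option 2: 0.7·23 + 0.3·(-8) = 13.7
Option 3: 0.7·29 + 0.3·(-4) = 19.1
Option 4: 0.7·13 + 0.3·(-4) = 7.9
Option 5: 0.7·19 + 0.3·0 = 13.3
Highest Hurwicz score = 19.1 → Option 3.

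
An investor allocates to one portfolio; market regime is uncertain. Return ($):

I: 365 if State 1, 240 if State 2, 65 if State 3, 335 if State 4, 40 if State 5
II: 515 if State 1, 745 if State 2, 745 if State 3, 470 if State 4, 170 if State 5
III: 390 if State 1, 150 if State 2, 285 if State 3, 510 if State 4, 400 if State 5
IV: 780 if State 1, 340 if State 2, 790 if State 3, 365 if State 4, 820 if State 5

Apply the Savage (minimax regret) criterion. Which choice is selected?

Column bests: State 1=780, State 2=745, State 3=790, State 4=510, State 5=820.
I regrets: 415, 505, 725, 175, 780 → max 780
II regrets: 265, 0, 45, 40, 650 → max 650
III regrets: 390, 595, 505, 0, 420 → max 595
IV regrets: 0, 405, 0, 145, 0 → max 405
Smallest max regret = 405 → IV.

IV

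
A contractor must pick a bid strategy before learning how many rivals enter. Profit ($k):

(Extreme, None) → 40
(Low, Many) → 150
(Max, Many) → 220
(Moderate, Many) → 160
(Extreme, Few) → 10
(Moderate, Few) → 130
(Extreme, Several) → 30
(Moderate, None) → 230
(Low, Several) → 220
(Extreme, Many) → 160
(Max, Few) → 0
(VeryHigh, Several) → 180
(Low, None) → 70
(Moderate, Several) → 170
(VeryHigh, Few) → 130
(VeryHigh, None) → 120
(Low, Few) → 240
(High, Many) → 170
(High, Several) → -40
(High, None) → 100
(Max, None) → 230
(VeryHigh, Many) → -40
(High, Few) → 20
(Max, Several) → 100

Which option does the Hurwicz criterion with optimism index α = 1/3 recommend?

Moderate

Low: 1/3·240 + 2/3·70 = 380/3
Moderate: 1/3·230 + 2/3·130 = 490/3
High: 1/3·170 + 2/3·(-40) = 30
VeryHigh: 1/3·180 + 2/3·(-40) = 100/3
Extreme: 1/3·160 + 2/3·10 = 60
Max: 1/3·230 + 2/3·0 = 230/3
Highest Hurwicz score = 490/3 → Moderate.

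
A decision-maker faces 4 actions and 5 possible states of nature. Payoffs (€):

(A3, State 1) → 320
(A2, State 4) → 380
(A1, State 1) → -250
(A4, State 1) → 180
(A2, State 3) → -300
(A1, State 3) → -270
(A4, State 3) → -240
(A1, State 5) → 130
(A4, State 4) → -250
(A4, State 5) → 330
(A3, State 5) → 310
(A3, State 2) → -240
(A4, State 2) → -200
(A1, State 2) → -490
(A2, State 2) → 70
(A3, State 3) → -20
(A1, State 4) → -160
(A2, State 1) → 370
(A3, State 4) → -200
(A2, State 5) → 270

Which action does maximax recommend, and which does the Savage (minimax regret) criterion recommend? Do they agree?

maximax → A2; minimax regret → A2 (agree)

Row maxima: A1=130, A2=380, A3=320, A4=330
Best best-case = 380 → A2.
Column bests: State 1=370, State 2=70, State 3=-20, State 4=380, State 5=330.
A1 regrets: 620, 560, 250, 540, 200 → max 620
A2 regrets: 0, 0, 280, 0, 60 → max 280
A3 regrets: 50, 310, 0, 580, 20 → max 580
A4 regrets: 190, 270, 220, 630, 0 → max 630
Smallest max regret = 280 → A2.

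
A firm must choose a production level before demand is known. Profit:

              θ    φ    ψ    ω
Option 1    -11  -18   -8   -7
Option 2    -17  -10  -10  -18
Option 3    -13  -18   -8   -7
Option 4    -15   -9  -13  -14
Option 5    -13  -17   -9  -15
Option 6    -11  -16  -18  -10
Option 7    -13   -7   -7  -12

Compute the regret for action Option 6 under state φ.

9

Best payoff under φ is -7.
Regret = -7 − (-16) = 9.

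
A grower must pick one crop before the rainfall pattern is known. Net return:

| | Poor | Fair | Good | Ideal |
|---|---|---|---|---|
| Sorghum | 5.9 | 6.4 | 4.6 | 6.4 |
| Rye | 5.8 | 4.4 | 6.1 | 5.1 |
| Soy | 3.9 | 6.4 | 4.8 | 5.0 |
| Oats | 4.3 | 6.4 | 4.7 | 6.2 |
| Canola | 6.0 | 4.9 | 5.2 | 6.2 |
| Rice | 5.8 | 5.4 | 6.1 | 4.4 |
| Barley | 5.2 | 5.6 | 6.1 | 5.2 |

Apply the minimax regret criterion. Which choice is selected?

Column bests: Poor=6.0, Fair=6.4, Good=6.1, Ideal=6.4.
Sorghum regrets: 0.1, 0.0, 1.5, 0.0 → max 1.5
Rye regrets: 0.2, 2.0, 0.0, 1.3 → max 2.0
Soy regrets: 2.1, 0.0, 1.3, 1.4 → max 2.1
Oats regrets: 1.7, 0.0, 1.4, 0.2 → max 1.7
Canola regrets: 0.0, 1.5, 0.9, 0.2 → max 1.5
Rice regrets: 0.2, 1.0, 0.0, 2.0 → max 2.0
Barley regrets: 0.8, 0.8, 0.0, 1.2 → max 1.2
Smallest max regret = 1.2 → Barley.

Barley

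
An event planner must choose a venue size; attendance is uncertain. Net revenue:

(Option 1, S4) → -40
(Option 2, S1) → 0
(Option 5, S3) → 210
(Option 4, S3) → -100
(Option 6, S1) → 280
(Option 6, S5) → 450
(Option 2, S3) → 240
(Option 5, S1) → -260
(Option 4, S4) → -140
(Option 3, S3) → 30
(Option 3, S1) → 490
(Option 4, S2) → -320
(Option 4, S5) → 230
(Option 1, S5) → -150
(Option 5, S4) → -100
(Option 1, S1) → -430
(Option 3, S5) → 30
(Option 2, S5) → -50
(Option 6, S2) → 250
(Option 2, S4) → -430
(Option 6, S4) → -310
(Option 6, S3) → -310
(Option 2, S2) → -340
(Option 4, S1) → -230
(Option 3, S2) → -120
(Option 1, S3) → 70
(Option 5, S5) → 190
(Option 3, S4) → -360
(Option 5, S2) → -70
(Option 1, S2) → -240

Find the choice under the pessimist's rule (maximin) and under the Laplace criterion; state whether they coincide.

maximin → Option 5; laplace → Option 6 (disagree)

Row minima: Option 1=-430, Option 2=-430, Option 3=-360, Option 4=-320, Option 5=-260, Option 6=-310
Best worst-case = -260 → Option 5.
Row averages: Option 1=-158, Option 2=-116, Option 3=14, Option 4=-112, Option 5=-6, Option 6=72
Highest average = 72 → Option 6.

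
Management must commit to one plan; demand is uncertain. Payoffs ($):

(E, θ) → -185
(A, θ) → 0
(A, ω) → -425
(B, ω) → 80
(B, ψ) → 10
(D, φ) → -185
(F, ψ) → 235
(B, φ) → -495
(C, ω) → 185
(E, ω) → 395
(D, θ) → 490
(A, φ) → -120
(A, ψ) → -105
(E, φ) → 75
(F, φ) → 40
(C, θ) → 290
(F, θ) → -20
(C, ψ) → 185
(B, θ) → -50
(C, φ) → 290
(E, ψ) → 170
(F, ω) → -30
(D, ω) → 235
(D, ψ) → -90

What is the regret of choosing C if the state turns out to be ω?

210

Best payoff under ω is 395.
Regret = 395 − 185 = 210.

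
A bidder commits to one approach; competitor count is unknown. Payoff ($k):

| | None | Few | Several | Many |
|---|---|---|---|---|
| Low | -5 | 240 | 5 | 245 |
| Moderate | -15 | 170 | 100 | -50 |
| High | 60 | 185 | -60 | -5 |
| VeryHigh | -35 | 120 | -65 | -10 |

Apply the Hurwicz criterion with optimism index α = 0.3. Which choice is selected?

Low: 0.3·245 + 0.7·(-5) = 70
Moderate: 0.3·170 + 0.7·(-50) = 16
High: 0.3·185 + 0.7·(-60) = 13.5
VeryHigh: 0.3·120 + 0.7·(-65) = -9.5
Highest Hurwicz score = 70 → Low.

Low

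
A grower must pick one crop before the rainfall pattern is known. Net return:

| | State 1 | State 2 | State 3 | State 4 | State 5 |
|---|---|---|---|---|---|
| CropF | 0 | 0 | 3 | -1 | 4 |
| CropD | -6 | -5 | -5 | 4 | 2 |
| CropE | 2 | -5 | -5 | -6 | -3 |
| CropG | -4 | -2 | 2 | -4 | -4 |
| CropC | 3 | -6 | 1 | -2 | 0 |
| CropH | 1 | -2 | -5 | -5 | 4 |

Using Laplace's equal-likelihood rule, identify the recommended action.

CropF

Row averages: CropF=1.2, CropD=-2, CropE=-3.4, CropG=-2.4, CropC=-0.8, CropH=-1.4
Highest average = 1.2 → CropF.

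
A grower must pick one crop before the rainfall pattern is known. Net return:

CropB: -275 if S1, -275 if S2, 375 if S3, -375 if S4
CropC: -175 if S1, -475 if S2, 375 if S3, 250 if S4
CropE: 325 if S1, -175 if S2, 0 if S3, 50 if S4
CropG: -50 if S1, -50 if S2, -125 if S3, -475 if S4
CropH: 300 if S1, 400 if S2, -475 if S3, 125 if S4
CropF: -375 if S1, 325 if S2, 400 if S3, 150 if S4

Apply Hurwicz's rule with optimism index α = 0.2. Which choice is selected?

CropE

CropB: 0.2·375 + 0.8·(-375) = -225
CropC: 0.2·375 + 0.8·(-475) = -305
CropE: 0.2·325 + 0.8·(-175) = -75
CropG: 0.2·(-50) + 0.8·(-475) = -390
CropH: 0.2·400 + 0.8·(-475) = -300
CropF: 0.2·400 + 0.8·(-375) = -220
Highest Hurwicz score = -75 → CropE.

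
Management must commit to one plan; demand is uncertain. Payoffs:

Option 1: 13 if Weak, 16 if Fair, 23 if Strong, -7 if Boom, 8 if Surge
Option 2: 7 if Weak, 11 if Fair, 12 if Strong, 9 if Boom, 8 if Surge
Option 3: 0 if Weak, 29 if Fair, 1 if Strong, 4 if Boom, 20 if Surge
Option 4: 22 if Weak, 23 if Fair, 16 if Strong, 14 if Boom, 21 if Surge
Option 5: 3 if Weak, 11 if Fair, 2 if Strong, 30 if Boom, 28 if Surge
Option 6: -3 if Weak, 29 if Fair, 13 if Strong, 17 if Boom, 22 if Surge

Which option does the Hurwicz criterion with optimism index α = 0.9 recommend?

Option 5

Option 1: 0.9·23 + 0.1·(-7) = 20
Option 2: 0.9·12 + 0.1·7 = 11.5
Option 3: 0.9·29 + 0.1·0 = 26.1
Option 4: 0.9·23 + 0.1·14 = 22.1
Option 5: 0.9·30 + 0.1·2 = 27.2
Option 6: 0.9·29 + 0.1·(-3) = 25.8
Highest Hurwicz score = 27.2 → Option 5.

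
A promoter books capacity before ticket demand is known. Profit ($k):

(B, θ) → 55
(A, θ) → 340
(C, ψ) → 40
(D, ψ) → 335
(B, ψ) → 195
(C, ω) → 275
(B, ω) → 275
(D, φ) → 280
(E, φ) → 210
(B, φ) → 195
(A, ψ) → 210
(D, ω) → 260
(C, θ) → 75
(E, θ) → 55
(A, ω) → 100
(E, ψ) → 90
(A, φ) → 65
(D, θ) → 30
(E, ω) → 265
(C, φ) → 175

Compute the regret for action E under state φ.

70

Best payoff under φ is 280.
Regret = 280 − 210 = 70.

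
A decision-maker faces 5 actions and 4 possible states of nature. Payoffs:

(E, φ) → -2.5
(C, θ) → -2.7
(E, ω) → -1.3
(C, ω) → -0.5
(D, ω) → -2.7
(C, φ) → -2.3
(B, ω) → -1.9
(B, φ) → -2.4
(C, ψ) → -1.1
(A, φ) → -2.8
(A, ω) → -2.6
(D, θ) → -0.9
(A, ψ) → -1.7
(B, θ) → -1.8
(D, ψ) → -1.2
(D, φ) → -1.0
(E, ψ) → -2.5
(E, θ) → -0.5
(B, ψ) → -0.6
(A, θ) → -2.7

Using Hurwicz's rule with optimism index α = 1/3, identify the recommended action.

A: 1/3·(-1.7) + 2/3·(-2.8) = -73/30
B: 1/3·(-0.6) + 2/3·(-2.4) = -1.8
C: 1/3·(-0.5) + 2/3·(-2.7) = -59/30
D: 1/3·(-0.9) + 2/3·(-2.7) = -2.1
E: 1/3·(-0.5) + 2/3·(-2.5) = -11/6
Highest Hurwicz score = -1.8 → B.

B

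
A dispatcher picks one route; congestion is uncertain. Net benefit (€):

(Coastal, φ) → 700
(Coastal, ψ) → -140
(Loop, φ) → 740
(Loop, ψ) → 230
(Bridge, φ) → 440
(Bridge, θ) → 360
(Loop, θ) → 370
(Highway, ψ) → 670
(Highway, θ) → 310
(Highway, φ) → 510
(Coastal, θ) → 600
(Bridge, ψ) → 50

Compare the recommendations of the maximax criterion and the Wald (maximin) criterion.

Row maxima: Coastal=700, Loop=740, Highway=670, Bridge=440
Best best-case = 740 → Loop.
Row minima: Coastal=-140, Loop=230, Highway=310, Bridge=50
Best worst-case = 310 → Highway.

maximax → Loop; maximin → Highway (disagree)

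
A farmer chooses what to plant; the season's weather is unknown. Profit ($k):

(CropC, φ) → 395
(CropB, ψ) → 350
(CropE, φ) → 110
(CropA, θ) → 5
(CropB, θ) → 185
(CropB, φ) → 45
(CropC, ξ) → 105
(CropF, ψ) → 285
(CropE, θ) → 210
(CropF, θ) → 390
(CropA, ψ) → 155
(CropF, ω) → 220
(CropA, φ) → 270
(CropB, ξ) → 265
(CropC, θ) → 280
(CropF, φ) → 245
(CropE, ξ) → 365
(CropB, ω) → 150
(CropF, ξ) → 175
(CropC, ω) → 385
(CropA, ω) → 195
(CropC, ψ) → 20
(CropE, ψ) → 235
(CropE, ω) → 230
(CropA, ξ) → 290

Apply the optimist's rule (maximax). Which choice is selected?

CropC

Row maxima: CropB=350, CropF=390, CropE=365, CropC=395, CropA=290
Best best-case = 395 → CropC.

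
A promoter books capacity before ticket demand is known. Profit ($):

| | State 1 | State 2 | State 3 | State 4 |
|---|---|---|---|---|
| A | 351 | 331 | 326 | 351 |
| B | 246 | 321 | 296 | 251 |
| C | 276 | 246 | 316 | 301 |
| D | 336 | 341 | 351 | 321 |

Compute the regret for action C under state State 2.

Best payoff under State 2 is 341.
Regret = 341 − 246 = 95.

95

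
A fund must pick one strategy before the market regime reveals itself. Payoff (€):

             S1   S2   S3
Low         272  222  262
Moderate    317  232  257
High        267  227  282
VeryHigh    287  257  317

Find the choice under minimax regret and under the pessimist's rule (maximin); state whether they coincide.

minimax regret → VeryHigh; maximin → VeryHigh (agree)

Column bests: S1=317, S2=257, S3=317.
Low regrets: 45, 35, 55 → max 55
Moderate regrets: 0, 25, 60 → max 60
High regrets: 50, 30, 35 → max 50
VeryHigh regrets: 30, 0, 0 → max 30
Smallest max regret = 30 → VeryHigh.
Row minima: Low=222, Moderate=232, High=227, VeryHigh=257
Best worst-case = 257 → VeryHigh.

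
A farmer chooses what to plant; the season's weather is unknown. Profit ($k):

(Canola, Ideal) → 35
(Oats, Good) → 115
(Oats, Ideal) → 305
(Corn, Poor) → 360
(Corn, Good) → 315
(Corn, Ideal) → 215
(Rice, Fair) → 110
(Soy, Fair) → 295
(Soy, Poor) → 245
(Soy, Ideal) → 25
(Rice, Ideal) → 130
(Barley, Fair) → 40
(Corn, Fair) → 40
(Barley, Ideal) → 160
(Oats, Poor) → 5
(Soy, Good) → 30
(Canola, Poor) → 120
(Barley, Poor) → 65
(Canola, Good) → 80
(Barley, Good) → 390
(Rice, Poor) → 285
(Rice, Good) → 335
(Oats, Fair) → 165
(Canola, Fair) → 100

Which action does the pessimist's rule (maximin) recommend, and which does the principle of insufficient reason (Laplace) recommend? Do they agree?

maximin → Rice; laplace → Corn (disagree)

Row minima: Barley=40, Rice=110, Oats=5, Soy=25, Corn=40, Canola=35
Best worst-case = 110 → Rice.
Row averages: Barley=163.75, Rice=215, Oats=147.5, Soy=148.75, Corn=232.5, Canola=83.75
Highest average = 232.5 → Corn.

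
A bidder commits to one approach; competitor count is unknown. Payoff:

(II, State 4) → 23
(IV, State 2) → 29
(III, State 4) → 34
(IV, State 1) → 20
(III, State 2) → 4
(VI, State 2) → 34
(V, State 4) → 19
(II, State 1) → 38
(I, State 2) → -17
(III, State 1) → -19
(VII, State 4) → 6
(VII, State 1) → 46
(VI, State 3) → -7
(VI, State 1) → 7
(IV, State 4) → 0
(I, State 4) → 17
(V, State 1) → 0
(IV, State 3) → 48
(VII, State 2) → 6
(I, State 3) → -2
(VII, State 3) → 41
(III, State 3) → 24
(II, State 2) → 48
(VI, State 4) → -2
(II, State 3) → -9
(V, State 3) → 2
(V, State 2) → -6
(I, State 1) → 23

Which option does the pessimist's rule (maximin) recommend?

VII

Row minima: I=-17, II=-9, III=-19, IV=0, V=-6, VI=-7, VII=6
Best worst-case = 6 → VII.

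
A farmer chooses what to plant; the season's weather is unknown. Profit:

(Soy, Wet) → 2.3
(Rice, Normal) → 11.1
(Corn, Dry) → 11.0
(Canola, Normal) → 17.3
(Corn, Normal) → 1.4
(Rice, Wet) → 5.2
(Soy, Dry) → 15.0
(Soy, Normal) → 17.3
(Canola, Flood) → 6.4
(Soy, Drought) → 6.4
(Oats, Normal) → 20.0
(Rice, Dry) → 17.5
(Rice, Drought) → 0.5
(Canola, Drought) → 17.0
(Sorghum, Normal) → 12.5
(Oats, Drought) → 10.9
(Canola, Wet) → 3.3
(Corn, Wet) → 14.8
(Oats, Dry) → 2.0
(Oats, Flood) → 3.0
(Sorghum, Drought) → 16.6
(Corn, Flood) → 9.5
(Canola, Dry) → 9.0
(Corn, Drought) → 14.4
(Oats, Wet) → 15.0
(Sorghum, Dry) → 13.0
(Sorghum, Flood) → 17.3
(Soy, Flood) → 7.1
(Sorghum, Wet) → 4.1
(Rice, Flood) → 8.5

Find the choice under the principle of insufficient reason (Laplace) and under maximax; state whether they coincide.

laplace → Sorghum; maximax → Oats (disagree)

Row averages: Sorghum=12.7, Soy=9.62, Canola=10.6, Rice=8.56, Oats=10.18, Corn=10.22
Highest average = 12.7 → Sorghum.
Row maxima: Sorghum=17.3, Soy=17.3, Canola=17.3, Rice=17.5, Oats=20.0, Corn=14.8
Best best-case = 20.0 → Oats.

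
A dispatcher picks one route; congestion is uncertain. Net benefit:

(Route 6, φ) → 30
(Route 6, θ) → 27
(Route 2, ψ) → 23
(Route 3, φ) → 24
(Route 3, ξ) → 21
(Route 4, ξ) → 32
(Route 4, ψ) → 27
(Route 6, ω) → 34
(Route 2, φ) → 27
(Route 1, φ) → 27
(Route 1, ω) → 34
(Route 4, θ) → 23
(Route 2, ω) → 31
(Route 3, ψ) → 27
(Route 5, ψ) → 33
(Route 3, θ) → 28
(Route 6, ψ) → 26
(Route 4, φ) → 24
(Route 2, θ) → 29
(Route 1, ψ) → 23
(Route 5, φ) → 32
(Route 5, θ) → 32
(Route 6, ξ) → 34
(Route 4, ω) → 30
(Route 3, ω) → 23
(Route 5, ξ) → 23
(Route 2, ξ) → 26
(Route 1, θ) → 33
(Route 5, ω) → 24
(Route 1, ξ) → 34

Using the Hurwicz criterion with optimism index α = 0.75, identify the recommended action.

Route 1: 0.75·34 + 0.25·23 = 31.25
Route 2: 0.75·31 + 0.25·23 = 29
Route 3: 0.75·28 + 0.25·21 = 26.25
Route 4: 0.75·32 + 0.25·23 = 29.75
Route 5: 0.75·33 + 0.25·23 = 30.5
Route 6: 0.75·34 + 0.25·26 = 32
Highest Hurwicz score = 32 → Route 6.

Route 6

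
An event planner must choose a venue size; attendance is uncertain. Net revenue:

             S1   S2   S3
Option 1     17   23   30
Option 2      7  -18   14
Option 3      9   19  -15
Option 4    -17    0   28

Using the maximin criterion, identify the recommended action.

Row minima: Option 1=17, Option 2=-18, Option 3=-15, Option 4=-17
Best worst-case = 17 → Option 1.

Option 1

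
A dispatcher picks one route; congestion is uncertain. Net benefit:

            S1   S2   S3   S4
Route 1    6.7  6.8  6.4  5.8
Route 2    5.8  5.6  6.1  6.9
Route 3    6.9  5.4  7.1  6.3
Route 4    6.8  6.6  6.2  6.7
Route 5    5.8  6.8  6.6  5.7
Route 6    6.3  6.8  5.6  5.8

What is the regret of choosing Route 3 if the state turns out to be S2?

Best payoff under S2 is 6.8.
Regret = 6.8 − 5.4 = 1.4.

1.4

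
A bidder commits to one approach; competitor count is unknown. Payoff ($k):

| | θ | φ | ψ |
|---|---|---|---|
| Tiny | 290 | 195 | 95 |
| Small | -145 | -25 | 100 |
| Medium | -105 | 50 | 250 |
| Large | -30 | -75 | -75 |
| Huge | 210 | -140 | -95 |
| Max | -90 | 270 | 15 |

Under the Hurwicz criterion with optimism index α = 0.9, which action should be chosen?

Tiny: 0.9·290 + 0.1·95 = 270.5
Small: 0.9·100 + 0.1·(-145) = 75.5
Medium: 0.9·250 + 0.1·(-105) = 214.5
Large: 0.9·(-30) + 0.1·(-75) = -34.5
Huge: 0.9·210 + 0.1·(-140) = 175
Max: 0.9·270 + 0.1·(-90) = 234
Highest Hurwicz score = 270.5 → Tiny.

Tiny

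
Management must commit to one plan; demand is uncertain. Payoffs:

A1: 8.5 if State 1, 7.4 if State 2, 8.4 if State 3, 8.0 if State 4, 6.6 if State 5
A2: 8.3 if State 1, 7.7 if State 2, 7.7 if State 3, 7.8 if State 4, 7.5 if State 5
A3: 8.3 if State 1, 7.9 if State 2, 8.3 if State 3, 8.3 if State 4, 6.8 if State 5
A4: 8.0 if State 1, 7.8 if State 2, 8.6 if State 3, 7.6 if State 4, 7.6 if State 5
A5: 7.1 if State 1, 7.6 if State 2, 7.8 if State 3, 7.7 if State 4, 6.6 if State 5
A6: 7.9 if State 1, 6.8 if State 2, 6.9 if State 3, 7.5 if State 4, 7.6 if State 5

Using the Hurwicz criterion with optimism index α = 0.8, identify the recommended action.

A1: 0.8·8.5 + 0.2·6.6 = 8.12
A2: 0.8·8.3 + 0.2·7.5 = 8.14
A3: 0.8·8.3 + 0.2·6.8 = 8
A4: 0.8·8.6 + 0.2·7.6 = 8.4
A5: 0.8·7.8 + 0.2·6.6 = 7.56
A6: 0.8·7.9 + 0.2·6.8 = 7.68
Highest Hurwicz score = 8.4 → A4.

A4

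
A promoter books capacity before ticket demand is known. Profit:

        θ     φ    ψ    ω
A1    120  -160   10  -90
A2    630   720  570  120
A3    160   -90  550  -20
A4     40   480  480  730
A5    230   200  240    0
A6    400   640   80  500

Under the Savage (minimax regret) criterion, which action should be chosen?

Column bests: θ=630, φ=720, ψ=570, ω=730.
A1 regrets: 510, 880, 560, 820 → max 880
A2 regrets: 0, 0, 0, 610 → max 610
A3 regrets: 470, 810, 20, 750 → max 810
A4 regrets: 590, 240, 90, 0 → max 590
A5 regrets: 400, 520, 330, 730 → max 730
A6 regrets: 230, 80, 490, 230 → max 490
Smallest max regret = 490 → A6.

A6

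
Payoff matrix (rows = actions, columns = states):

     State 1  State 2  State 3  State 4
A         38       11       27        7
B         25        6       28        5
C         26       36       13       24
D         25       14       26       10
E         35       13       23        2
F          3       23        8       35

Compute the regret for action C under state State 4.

11

Best payoff under State 4 is 35.
Regret = 35 − 24 = 11.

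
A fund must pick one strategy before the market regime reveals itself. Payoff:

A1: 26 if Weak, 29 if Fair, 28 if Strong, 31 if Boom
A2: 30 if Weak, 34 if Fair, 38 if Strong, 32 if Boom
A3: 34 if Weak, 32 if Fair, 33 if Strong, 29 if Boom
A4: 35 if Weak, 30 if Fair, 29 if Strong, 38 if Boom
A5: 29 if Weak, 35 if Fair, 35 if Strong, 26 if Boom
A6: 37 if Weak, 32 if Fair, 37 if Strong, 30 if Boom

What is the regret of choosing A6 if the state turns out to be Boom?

Best payoff under Boom is 38.
Regret = 38 − 30 = 8.

8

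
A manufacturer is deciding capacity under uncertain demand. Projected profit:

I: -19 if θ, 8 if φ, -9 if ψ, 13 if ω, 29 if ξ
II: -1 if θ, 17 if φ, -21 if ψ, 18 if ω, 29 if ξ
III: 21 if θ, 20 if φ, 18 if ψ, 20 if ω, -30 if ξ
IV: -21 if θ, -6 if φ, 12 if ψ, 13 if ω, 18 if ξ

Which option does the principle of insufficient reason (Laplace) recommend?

Row averages: I=4.4, II=8.4, III=9.8, IV=3.2
Highest average = 9.8 → III.

III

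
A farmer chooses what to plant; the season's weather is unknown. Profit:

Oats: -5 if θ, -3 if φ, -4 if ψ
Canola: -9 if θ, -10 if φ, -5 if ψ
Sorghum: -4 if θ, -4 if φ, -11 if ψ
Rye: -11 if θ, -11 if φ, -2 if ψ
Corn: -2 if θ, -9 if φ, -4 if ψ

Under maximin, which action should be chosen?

Row minima: Oats=-5, Canola=-10, Sorghum=-11, Rye=-11, Corn=-9
Best worst-case = -5 → Oats.

Oats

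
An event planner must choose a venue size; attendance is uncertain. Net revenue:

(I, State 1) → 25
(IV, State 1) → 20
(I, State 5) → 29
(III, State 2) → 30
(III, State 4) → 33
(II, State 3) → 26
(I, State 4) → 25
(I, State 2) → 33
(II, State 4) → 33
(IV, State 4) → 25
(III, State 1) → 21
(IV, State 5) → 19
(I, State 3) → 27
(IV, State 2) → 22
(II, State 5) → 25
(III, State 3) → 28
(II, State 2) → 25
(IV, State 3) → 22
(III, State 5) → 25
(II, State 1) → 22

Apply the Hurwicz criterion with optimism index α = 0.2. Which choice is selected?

I

I: 0.2·33 + 0.8·25 = 26.6
II: 0.2·33 + 0.8·22 = 24.2
III: 0.2·33 + 0.8·21 = 23.4
IV: 0.2·25 + 0.8·19 = 20.2
Highest Hurwicz score = 26.6 → I.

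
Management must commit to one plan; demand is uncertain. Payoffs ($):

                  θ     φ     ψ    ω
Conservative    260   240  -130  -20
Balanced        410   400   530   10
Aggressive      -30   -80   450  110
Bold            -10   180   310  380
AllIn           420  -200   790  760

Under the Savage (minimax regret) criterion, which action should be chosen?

Column bests: θ=420, φ=400, ψ=790, ω=760.
Conservative regrets: 160, 160, 920, 780 → max 920
Balanced regrets: 10, 0, 260, 750 → max 750
Aggressive regrets: 450, 480, 340, 650 → max 650
Bold regrets: 430, 220, 480, 380 → max 480
AllIn regrets: 0, 600, 0, 0 → max 600
Smallest max regret = 480 → Bold.

Bold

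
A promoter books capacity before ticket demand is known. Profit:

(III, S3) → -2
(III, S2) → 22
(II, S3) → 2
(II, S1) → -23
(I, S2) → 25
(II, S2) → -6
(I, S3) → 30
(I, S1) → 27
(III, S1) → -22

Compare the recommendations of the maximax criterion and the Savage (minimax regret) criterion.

Row maxima: I=30, II=2, III=22
Best best-case = 30 → I.
Column bests: S1=27, S2=25, S3=30.
I regrets: 0, 0, 0 → max 0
II regrets: 50, 31, 28 → max 50
III regrets: 49, 3, 32 → max 49
Smallest max regret = 0 → I.

maximax → I; minimax regret → I (agree)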